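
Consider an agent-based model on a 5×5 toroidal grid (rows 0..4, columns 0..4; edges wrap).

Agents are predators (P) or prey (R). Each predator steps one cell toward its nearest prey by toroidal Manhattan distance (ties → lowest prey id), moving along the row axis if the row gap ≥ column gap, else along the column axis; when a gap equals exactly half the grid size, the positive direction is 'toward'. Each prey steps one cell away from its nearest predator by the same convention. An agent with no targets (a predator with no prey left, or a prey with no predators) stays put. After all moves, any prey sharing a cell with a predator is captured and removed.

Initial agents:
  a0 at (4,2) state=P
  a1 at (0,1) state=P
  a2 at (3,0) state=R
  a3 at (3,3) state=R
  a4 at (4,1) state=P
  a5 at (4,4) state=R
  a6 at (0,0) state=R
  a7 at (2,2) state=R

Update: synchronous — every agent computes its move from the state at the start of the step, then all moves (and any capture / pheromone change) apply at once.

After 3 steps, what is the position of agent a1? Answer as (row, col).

(3, 0)

t=1: a0@(3,2):P a1@(0,0):P a2@(2,0):R a3@(2,3):R a4@(3,1):P a5@(4,0):R a6@(0,4):R a7@(1,2):R
t=2: a0@(2,2):P a1@(4,0):P a2@(3,0):R a3@(1,3):R a4@(2,1):P a5@(3,0):R a6@(0,3):R a7@(0,2):R
t=3: a0@(1,2):P a1@(3,0):P a2@(2,0):R a3@(0,3):R a4@(3,1):P a5@(2,0):R a6@(4,3):R a7@(4,2):R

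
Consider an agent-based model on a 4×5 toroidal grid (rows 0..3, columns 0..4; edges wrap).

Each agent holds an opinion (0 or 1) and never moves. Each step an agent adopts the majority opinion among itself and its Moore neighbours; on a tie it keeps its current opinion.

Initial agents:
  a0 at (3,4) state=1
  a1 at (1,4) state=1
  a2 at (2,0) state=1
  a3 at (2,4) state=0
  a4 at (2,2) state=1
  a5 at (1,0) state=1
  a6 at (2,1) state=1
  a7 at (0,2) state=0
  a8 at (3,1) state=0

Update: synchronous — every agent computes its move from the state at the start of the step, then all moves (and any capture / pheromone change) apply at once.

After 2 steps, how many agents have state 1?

t=1: a0@(3,4):1 a1@(1,4):1 a2@(2,0):1 a3@(2,4):1 a4@(2,2):1 a5@(1,0):1 a6@(2,1):1 a7@(0,2):0 a8@(3,1):1
t=2: (unchanged — steady state)

8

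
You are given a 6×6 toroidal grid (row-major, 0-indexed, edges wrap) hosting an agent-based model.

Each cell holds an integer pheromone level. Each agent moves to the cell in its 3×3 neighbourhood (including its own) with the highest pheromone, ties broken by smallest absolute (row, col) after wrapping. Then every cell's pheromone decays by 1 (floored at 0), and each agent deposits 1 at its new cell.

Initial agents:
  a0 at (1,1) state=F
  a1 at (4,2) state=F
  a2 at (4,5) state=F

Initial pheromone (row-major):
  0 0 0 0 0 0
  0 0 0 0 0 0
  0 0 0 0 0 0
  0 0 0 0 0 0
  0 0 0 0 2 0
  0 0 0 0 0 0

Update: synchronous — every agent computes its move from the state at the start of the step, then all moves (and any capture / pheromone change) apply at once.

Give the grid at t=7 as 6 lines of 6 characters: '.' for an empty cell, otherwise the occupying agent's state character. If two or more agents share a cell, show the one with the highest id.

t=1: a0@(0,0) a1@(3,1) a2@(4,4) | pheromone: 1 0 0 0 0 0 / 0 0 0 0 0 0 / 0 0 0 0 0 0 / 0 1 0 0 0 0 / 0 0 0 0 2 0 / 0 0 0 0 0 0
t=2: (unchanged — steady state)

F.....
......
......
.F....
....F.
......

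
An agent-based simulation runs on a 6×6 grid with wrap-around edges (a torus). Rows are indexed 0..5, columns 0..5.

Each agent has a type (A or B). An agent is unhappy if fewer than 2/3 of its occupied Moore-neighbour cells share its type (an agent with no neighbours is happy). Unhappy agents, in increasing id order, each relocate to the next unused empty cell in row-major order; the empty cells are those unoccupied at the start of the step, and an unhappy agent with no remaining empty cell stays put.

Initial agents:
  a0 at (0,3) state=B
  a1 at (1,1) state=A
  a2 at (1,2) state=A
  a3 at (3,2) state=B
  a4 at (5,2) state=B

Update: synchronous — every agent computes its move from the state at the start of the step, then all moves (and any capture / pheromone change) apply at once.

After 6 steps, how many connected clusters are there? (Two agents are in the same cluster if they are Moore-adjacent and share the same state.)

t=1: a0@(0,0):B a1@(1,1):A a2@(0,1):A a3@(3,2):B a4@(5,2):B
t=2: a0@(0,2):B a1@(0,3):A a2@(0,4):A a3@(3,2):B a4@(0,5):B
t=3: a0@(0,0):B a1@(0,1):A a2@(1,0):A a3@(3,2):B a4@(1,1):B
t=4: a0@(0,2):B a1@(0,3):A a2@(0,4):A a3@(3,2):B a4@(0,5):B
t=5: a0@(0,0):B a1@(0,1):A a2@(1,0):A a3@(3,2):B a4@(1,1):B
t=6: a0@(0,2):B a1@(0,3):A a2@(0,4):A a3@(3,2):B a4@(0,5):B

4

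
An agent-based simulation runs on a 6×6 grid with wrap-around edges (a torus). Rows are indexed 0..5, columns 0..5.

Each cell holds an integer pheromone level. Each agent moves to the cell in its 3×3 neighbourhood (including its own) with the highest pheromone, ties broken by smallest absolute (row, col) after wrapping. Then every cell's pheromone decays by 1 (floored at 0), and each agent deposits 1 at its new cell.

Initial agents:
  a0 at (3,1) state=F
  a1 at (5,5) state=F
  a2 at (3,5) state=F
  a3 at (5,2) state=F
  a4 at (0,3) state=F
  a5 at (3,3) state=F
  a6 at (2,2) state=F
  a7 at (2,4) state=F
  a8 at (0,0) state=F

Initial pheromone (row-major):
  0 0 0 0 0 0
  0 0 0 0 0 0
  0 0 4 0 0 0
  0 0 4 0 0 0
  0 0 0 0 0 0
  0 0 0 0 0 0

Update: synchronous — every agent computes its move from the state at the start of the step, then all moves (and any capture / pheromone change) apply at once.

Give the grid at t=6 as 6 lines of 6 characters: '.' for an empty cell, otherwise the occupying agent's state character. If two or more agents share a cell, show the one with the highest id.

F.....
......
F.F...
......
......
......

t=1: a0@(2,2) a1@(0,0) a2@(2,0) a3@(0,1) a4@(0,2) a5@(2,2) a6@(2,2) a7@(1,3) a8@(0,0) | pheromone: 2 1 1 0 0 0 / 0 0 0 1 0 0 / 1 0 6 0 0 0 / 0 0 3 0 0 0 / 0 0 0 0 0 0 / 0 0 0 0 0 0
t=2: a0@(2,2) a1@(0,0) a2@(2,0) a3@(0,0) a4@(0,1) a5@(2,2) a6@(2,2) a7@(2,2) a8@(0,0) | pheromone: 4 1 0 0 0 0 / 0 0 0 0 0 0 / 1 0 9 0 0 0 / 0 0 2 0 0 0 / 0 0 0 0 0 0 / 0 0 0 0 0 0
t=3: a0@(2,2) a1@(0,0) a2@(2,0) a3@(0,0) a4@(0,0) a5@(2,2) a6@(2,2) a7@(2,2) a8@(0,0) | pheromone: 7 0 0 0 0 0 / 0 0 0 0 0 0 / 1 0 12 0 0 0 / 0 0 1 0 0 0 / 0 0 0 0 0 0 / 0 0 0 0 0 0
t=4: a0@(2,2) a1@(0,0) a2@(2,0) a3@(0,0) a4@(0,0) a5@(2,2) a6@(2,2) a7@(2,2) a8@(0,0) | pheromone: 10 0 0 0 0 0 / 0 0 0 0 0 0 / 1 0 15 0 0 0 / 0 0 0 0 0 0 / 0 0 0 0 0 0 / 0 0 0 0 0 0
t=5: a0@(2,2) a1@(0,0) a2@(2,0) a3@(0,0) a4@(0,0) a5@(2,2) a6@(2,2) a7@(2,2) a8@(0,0) | pheromone: 13 0 0 0 0 0 / 0 0 0 0 0 0 / 1 0 18 0 0 0 / 0 0 0 0 0 0 / 0 0 0 0 0 0 / 0 0 0 0 0 0
t=6: a0@(2,2) a1@(0,0) a2@(2,0) a3@(0,0) a4@(0,0) a5@(2,2) a6@(2,2) a7@(2,2) a8@(0,0) | pheromone: 16 0 0 0 0 0 / 0 0 0 0 0 0 / 1 0 21 0 0 0 / 0 0 0 0 0 0 / 0 0 0 0 0 0 / 0 0 0 0 0 0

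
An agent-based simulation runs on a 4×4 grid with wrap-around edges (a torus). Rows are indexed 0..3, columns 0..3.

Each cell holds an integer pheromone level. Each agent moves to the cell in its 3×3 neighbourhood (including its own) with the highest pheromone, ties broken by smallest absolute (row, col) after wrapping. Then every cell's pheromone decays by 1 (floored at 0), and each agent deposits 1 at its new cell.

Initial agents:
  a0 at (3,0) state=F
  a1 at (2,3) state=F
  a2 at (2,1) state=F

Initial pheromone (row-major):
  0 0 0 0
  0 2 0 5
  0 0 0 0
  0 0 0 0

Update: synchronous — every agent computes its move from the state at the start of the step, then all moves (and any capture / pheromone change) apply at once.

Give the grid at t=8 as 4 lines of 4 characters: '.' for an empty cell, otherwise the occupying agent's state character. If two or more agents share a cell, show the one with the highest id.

t=1: a0@(0,0) a1@(1,3) a2@(1,1) | pheromone: 1 0 0 0 / 0 2 0 5 / 0 0 0 0 / 0 0 0 0
t=2: a0@(1,3) a1@(1,3) a2@(1,1) | pheromone: 0 0 0 0 / 0 2 0 6 / 0 0 0 0 / 0 0 0 0
t=3: a0@(1,3) a1@(1,3) a2@(1,1) | pheromone: 0 0 0 0 / 0 2 0 7 / 0 0 0 0 / 0 0 0 0
t=4: a0@(1,3) a1@(1,3) a2@(1,1) | pheromone: 0 0 0 0 / 0 2 0 8 / 0 0 0 0 / 0 0 0 0
t=5: a0@(1,3) a1@(1,3) a2@(1,1) | pheromone: 0 0 0 0 / 0 2 0 9 / 0 0 0 0 / 0 0 0 0
t=6: a0@(1,3) a1@(1,3) a2@(1,1) | pheromone: 0 0 0 0 / 0 2 0 10 / 0 0 0 0 / 0 0 0 0
t=7: a0@(1,3) a1@(1,3) a2@(1,1) | pheromone: 0 0 0 0 / 0 2 0 11 / 0 0 0 0 / 0 0 0 0
t=8: a0@(1,3) a1@(1,3) a2@(1,1) | pheromone: 0 0 0 0 / 0 2 0 12 / 0 0 0 0 / 0 0 0 0

....
.F.F
....
....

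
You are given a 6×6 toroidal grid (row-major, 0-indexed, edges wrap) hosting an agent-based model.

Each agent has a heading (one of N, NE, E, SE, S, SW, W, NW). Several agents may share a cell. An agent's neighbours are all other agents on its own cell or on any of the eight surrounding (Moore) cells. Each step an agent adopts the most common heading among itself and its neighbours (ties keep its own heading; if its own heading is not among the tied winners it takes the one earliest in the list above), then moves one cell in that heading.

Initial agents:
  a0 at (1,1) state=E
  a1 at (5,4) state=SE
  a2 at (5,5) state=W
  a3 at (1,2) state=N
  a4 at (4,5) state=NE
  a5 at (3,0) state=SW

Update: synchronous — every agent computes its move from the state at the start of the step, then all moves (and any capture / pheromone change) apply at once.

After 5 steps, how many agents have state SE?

t=1: a0@(1,2):E a1@(0,5):SE a2@(5,4):W a3@(0,2):N a4@(3,0):NE a5@(4,5):SW
t=2: a0@(1,3):E a1@(1,0):SE a2@(5,3):W a3@(5,2):N a4@(2,1):NE a5@(5,4):SW
t=3: a0@(1,4):E a1@(2,1):SE a2@(5,2):W a3@(4,2):N a4@(1,2):NE a5@(0,3):SW
t=4: a0@(1,5):E a1@(3,2):SE a2@(5,1):W a3@(3,2):N a4@(0,3):NE a5@(1,2):SW
t=5: a0@(1,0):E a1@(4,3):SE a2@(5,0):W a3@(2,2):N a4@(5,4):NE a5@(2,1):SW

1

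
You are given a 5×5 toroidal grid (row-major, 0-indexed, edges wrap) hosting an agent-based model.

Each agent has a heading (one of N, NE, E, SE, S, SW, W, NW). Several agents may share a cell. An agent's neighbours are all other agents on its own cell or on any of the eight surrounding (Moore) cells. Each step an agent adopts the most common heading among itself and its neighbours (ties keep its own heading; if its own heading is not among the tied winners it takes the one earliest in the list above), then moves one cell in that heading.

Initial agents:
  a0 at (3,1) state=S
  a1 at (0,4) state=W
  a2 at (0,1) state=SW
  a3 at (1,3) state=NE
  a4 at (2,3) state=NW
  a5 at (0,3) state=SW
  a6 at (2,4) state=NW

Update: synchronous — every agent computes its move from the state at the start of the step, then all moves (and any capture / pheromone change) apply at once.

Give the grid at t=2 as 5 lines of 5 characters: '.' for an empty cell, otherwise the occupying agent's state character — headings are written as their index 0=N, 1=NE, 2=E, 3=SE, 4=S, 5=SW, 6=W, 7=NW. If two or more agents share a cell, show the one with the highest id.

t=1: a0@(4,1):S a1@(0,3):W a2@(1,0):SW a3@(0,2):NW a4@(1,2):NW a5@(1,2):SW a6@(1,3):NW
t=2: a0@(0,1):S a1@(4,2):NW a2@(2,4):SW a3@(4,1):NW a4@(0,1):NW a5@(0,1):NW a6@(0,2):NW

.77..
.....
....5
.....
.77..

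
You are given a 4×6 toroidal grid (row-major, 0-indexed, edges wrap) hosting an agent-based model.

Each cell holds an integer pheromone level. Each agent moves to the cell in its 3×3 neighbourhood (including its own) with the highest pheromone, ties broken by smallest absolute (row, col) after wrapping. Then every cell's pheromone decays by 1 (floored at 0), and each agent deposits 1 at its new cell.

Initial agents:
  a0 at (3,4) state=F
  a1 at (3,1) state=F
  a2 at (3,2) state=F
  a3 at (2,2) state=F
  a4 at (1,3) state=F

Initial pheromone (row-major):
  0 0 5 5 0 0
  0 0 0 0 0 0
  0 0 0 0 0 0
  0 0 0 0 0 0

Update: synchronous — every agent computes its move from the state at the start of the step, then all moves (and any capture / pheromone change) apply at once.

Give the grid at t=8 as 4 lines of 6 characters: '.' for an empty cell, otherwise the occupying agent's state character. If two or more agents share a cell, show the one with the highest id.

t=1: a0@(0,3) a1@(0,2) a2@(0,2) a3@(1,1) a4@(0,2) | pheromone: 0 0 7 5 0 0 / 0 1 0 0 0 0 / 0 0 0 0 0 0 / 0 0 0 0 0 0
t=2: a0@(0,2) a1@(0,2) a2@(0,2) a3@(0,2) a4@(0,2) | pheromone: 0 0 11 4 0 0 / 0 0 0 0 0 0 / 0 0 0 0 0 0 / 0 0 0 0 0 0
t=3: a0@(0,2) a1@(0,2) a2@(0,2) a3@(0,2) a4@(0,2) | pheromone: 0 0 15 3 0 0 / 0 0 0 0 0 0 / 0 0 0 0 0 0 / 0 0 0 0 0 0
t=4: a0@(0,2) a1@(0,2) a2@(0,2) a3@(0,2) a4@(0,2) | pheromone: 0 0 19 2 0 0 / 0 0 0 0 0 0 / 0 0 0 0 0 0 / 0 0 0 0 0 0
t=5: a0@(0,2) a1@(0,2) a2@(0,2) a3@(0,2) a4@(0,2) | pheromone: 0 0 23 1 0 0 / 0 0 0 0 0 0 / 0 0 0 0 0 0 / 0 0 0 0 0 0
t=6: a0@(0,2) a1@(0,2) a2@(0,2) a3@(0,2) a4@(0,2) | pheromone: 0 0 27 0 0 0 / 0 0 0 0 0 0 / 0 0 0 0 0 0 / 0 0 0 0 0 0
t=7: a0@(0,2) a1@(0,2) a2@(0,2) a3@(0,2) a4@(0,2) | pheromone: 0 0 31 0 0 0 / 0 0 0 0 0 0 / 0 0 0 0 0 0 / 0 0 0 0 0 0
t=8: a0@(0,2) a1@(0,2) a2@(0,2) a3@(0,2) a4@(0,2) | pheromone: 0 0 35 0 0 0 / 0 0 0 0 0 0 / 0 0 0 0 0 0 / 0 0 0 0 0 0

..F...
......
......
......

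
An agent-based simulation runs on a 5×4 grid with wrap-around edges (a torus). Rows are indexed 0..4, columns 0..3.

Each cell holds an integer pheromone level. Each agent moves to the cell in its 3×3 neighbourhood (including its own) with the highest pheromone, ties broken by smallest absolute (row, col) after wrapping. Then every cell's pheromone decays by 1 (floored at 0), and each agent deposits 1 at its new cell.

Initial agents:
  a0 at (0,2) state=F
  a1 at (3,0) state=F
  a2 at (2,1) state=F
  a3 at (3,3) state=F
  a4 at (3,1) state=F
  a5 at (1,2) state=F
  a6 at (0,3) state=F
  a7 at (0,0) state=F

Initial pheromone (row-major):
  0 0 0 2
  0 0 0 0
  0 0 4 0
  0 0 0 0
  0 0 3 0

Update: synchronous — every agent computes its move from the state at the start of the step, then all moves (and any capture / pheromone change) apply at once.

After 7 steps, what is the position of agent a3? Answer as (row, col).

(2, 2)

t=1: a0@(4,2) a1@(2,0) a2@(2,2) a3@(2,2) a4@(2,2) a5@(2,2) a6@(4,2) a7@(0,3) | pheromone: 0 0 0 2 / 0 0 0 0 / 1 0 7 0 / 0 0 0 0 / 0 0 4 0
t=2: a0@(4,2) a1@(2,0) a2@(2,2) a3@(2,2) a4@(2,2) a5@(2,2) a6@(4,2) a7@(4,2) | pheromone: 0 0 0 1 / 0 0 0 0 / 1 0 10 0 / 0 0 0 0 / 0 0 6 0
t=3: a0@(4,2) a1@(2,0) a2@(2,2) a3@(2,2) a4@(2,2) a5@(2,2) a6@(4,2) a7@(4,2) | pheromone: 0 0 0 0 / 0 0 0 0 / 1 0 13 0 / 0 0 0 0 / 0 0 8 0
t=4: a0@(4,2) a1@(2,0) a2@(2,2) a3@(2,2) a4@(2,2) a5@(2,2) a6@(4,2) a7@(4,2) | pheromone: 0 0 0 0 / 0 0 0 0 / 1 0 16 0 / 0 0 0 0 / 0 0 10 0
t=5: a0@(4,2) a1@(2,0) a2@(2,2) a3@(2,2) a4@(2,2) a5@(2,2) a6@(4,2) a7@(4,2) | pheromone: 0 0 0 0 / 0 0 0 0 / 1 0 19 0 / 0 0 0 0 / 0 0 12 0
t=6: a0@(4,2) a1@(2,0) a2@(2,2) a3@(2,2) a4@(2,2) a5@(2,2) a6@(4,2) a7@(4,2) | pheromone: 0 0 0 0 / 0 0 0 0 / 1 0 22 0 / 0 0 0 0 / 0 0 14 0
t=7: a0@(4,2) a1@(2,0) a2@(2,2) a3@(2,2) a4@(2,2) a5@(2,2) a6@(4,2) a7@(4,2) | pheromone: 0 0 0 0 / 0 0 0 0 / 1 0 25 0 / 0 0 0 0 / 0 0 16 0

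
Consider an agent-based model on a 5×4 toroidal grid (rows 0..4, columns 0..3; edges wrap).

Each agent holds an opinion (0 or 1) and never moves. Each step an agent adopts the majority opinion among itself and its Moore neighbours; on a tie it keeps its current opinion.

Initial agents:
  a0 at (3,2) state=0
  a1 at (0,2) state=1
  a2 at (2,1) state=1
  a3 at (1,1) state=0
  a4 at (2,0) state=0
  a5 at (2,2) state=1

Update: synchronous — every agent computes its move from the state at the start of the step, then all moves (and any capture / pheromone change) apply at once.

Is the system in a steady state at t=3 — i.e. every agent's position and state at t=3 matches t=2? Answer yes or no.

no

t=1: a0@(3,2):1 a1@(0,2):1 a2@(2,1):0 a3@(1,1):1 a4@(2,0):0 a5@(2,2):1
t=2: a0@(3,2):1 a1@(0,2):1 a2@(2,1):1 a3@(1,1):1 a4@(2,0):0 a5@(2,2):1
t=3: a0@(3,2):1 a1@(0,2):1 a2@(2,1):1 a3@(1,1):1 a4@(2,0):1 a5@(2,2):1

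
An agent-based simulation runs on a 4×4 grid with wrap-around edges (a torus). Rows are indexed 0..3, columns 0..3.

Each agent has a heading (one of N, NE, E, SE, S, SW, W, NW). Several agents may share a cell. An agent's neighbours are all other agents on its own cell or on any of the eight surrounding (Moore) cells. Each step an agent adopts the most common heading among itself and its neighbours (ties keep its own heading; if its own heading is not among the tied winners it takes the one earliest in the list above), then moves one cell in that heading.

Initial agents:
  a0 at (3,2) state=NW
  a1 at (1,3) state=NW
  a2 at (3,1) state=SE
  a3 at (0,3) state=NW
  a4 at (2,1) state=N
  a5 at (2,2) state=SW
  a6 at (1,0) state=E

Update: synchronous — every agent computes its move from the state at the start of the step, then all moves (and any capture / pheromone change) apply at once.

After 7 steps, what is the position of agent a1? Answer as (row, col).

t=1: a0@(2,1):NW a1@(0,2):NW a2@(0,2):SE a3@(3,2):NW a4@(1,1):N a5@(1,1):NW a6@(0,3):NW
t=2: a0@(1,0):NW a1@(3,1):NW a2@(3,1):NW a3@(2,1):NW a4@(0,0):NW a5@(0,0):NW a6@(3,2):NW
t=3: a0@(0,3):NW a1@(2,0):NW a2@(2,0):NW a3@(1,0):NW a4@(3,3):NW a5@(3,3):NW a6@(2,1):NW
t=4: a0@(3,2):NW a1@(1,3):NW a2@(1,3):NW a3@(0,3):NW a4@(2,2):NW a5@(2,2):NW a6@(1,0):NW
t=5: a0@(2,1):NW a1@(0,2):NW a2@(0,2):NW a3@(3,2):NW a4@(1,1):NW a5@(1,1):NW a6@(0,3):NW
t=6: a0@(1,0):NW a1@(3,1):NW a2@(3,1):NW a3@(2,1):NW a4@(0,0):NW a5@(0,0):NW a6@(3,2):NW
t=7: a0@(0,3):NW a1@(2,0):NW a2@(2,0):NW a3@(1,0):NW a4@(3,3):NW a5@(3,3):NW a6@(2,1):NW

(2, 0)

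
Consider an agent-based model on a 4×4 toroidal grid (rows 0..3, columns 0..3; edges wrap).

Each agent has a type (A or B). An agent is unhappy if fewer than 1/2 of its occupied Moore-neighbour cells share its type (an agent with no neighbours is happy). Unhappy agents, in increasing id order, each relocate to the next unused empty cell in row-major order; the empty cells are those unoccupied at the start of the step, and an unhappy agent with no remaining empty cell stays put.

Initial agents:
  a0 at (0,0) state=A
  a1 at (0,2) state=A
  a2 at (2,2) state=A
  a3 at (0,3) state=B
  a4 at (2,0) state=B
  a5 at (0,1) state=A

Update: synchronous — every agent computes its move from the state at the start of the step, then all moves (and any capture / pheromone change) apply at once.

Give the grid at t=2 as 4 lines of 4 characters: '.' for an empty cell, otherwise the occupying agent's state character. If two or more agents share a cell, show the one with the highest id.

AAAB
....
B.A.
....

t=1: a0@(0,0):A a1@(0,2):A a2@(2,2):A a3@(1,0):B a4@(2,0):B a5@(0,1):A
t=2: a0@(0,0):A a1@(0,2):A a2@(2,2):A a3@(0,3):B a4@(2,0):B a5@(0,1):A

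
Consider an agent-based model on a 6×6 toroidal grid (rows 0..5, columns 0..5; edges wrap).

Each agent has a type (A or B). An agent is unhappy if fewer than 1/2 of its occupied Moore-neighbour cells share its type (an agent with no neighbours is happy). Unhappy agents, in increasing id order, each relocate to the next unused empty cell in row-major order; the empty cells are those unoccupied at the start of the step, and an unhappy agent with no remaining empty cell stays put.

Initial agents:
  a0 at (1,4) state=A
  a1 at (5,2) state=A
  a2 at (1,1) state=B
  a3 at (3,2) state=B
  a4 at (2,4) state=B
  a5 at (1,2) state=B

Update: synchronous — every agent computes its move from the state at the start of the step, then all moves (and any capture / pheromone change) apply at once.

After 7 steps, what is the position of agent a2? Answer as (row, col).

(1, 1)

t=1: a0@(0,0):A a1@(5,2):A a2@(1,1):B a3@(3,2):B a4@(0,1):B a5@(1,2):B
t=2: a0@(0,2):A a1@(0,3):A a2@(1,1):B a3@(3,2):B a4@(0,1):B a5@(1,2):B
t=3: a0@(0,0):A a1@(0,3):A a2@(1,1):B a3@(3,2):B a4@(0,1):B a5@(1,2):B
t=4: a0@(0,2):A a1@(0,4):A a2@(1,1):B a3@(3,2):B a4@(0,1):B a5@(1,2):B
t=5: a0@(0,0):A a1@(0,4):A a2@(1,1):B a3@(3,2):B a4@(0,1):B a5@(1,2):B
t=6: a0@(0,2):A a1@(0,4):A a2@(1,1):B a3@(3,2):B a4@(0,1):B a5@(1,2):B
t=7: a0@(0,0):A a1@(0,4):A a2@(1,1):B a3@(3,2):B a4@(0,1):B a5@(1,2):B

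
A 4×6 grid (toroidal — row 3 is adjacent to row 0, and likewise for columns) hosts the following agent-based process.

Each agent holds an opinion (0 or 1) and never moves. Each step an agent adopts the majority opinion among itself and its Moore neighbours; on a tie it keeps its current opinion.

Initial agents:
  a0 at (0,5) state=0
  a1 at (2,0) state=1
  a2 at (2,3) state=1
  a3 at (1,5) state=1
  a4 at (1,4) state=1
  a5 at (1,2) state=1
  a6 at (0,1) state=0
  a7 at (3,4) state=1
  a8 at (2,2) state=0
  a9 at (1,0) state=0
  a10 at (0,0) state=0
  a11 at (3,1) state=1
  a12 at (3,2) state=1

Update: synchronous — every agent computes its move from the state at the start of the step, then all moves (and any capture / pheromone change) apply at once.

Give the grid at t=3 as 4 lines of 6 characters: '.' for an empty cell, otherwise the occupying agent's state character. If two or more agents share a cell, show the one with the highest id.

t=1: a0@(0,5):0 a1@(2,0):1 a2@(2,3):1 a3@(1,5):1 a4@(1,4):1 a5@(1,2):1 a6@(0,1):0 a7@(3,4):1 a8@(2,2):1 a9@(1,0):0 a10@(0,0):0 a11@(3,1):1 a12@(3,2):1
t=2: (unchanged — steady state)

00...0
0.1.11
1.11..
.11.1.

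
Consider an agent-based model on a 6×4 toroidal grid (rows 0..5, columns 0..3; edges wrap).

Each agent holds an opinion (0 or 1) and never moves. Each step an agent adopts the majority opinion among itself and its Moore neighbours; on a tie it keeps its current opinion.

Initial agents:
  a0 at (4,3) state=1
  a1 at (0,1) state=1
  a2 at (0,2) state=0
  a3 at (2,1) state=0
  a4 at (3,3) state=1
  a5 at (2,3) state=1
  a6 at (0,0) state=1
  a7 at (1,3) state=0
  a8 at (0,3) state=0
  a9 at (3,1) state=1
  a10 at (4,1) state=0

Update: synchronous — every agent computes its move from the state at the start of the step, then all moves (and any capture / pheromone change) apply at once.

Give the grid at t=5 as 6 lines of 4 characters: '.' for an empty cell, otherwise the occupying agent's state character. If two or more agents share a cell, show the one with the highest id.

1100
...0
.0.1
.0.1
.0.1
....

t=1: a0@(4,3):1 a1@(0,1):1 a2@(0,2):0 a3@(2,1):0 a4@(3,3):1 a5@(2,3):1 a6@(0,0):1 a7@(1,3):0 a8@(0,3):0 a9@(3,1):0 a10@(4,1):0
t=2: (unchanged — steady state)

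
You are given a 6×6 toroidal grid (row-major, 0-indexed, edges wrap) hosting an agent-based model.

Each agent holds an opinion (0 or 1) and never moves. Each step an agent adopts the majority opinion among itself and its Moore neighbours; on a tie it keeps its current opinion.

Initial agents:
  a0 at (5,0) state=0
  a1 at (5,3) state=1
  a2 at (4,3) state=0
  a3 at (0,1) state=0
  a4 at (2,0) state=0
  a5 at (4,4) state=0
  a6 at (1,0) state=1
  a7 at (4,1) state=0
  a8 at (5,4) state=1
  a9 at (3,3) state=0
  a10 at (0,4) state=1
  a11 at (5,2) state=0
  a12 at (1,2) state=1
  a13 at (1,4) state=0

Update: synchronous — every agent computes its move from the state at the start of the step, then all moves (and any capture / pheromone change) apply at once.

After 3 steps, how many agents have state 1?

4

t=1: a0@(5,0):0 a1@(5,3):1 a2@(4,3):0 a3@(0,1):0 a4@(2,0):0 a5@(4,4):0 a6@(1,0):0 a7@(4,1):0 a8@(5,4):1 a9@(3,3):0 a10@(0,4):1 a11@(5,2):0 a12@(1,2):1 a13@(1,4):0
t=2: (unchanged — steady state)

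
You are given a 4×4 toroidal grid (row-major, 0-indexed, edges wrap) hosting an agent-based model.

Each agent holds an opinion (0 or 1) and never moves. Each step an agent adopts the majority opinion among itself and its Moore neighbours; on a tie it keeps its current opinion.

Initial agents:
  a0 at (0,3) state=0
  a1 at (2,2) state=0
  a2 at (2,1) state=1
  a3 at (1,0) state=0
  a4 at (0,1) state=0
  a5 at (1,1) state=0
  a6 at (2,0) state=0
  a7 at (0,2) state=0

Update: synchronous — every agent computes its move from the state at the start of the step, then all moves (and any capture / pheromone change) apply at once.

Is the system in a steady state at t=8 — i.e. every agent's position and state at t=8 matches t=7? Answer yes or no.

t=1: a0@(0,3):0 a1@(2,2):0 a2@(2,1):0 a3@(1,0):0 a4@(0,1):0 a5@(1,1):0 a6@(2,0):0 a7@(0,2):0
t=2: (unchanged — steady state)

yes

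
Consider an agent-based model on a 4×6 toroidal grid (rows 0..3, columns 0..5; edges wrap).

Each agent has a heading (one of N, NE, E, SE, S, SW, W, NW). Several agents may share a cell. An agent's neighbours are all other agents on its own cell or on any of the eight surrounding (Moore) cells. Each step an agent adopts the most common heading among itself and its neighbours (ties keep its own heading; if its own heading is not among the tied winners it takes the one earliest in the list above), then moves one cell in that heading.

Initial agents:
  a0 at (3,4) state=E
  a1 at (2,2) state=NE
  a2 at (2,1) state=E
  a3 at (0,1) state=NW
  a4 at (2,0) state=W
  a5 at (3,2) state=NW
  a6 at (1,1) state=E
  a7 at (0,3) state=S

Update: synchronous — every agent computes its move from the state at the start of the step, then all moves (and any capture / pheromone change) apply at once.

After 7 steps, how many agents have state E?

8

t=1: a0@(3,5):E a1@(2,3):E a2@(2,2):E a3@(3,0):NW a4@(2,1):E a5@(2,1):NW a6@(1,2):E a7@(1,3):S
t=2: a0@(3,0):E a1@(2,4):E a2@(2,3):E a3@(2,5):NW a4@(2,2):E a5@(2,2):E a6@(1,3):E a7@(1,4):E
t=3: a0@(3,1):E a1@(2,5):E a2@(2,4):E a3@(2,0):E a4@(2,3):E a5@(2,3):E a6@(1,4):E a7@(1,5):E
t=4: a0@(3,2):E a1@(2,0):E a2@(2,5):E a3@(2,1):E a4@(2,4):E a5@(2,4):E a6@(1,5):E a7@(1,0):E
t=5: a0@(3,3):E a1@(2,1):E a2@(2,0):E a3@(2,2):E a4@(2,5):E a5@(2,5):E a6@(1,0):E a7@(1,1):E
t=6: a0@(3,4):E a1@(2,2):E a2@(2,1):E a3@(2,3):E a4@(2,0):E a5@(2,0):E a6@(1,1):E a7@(1,2):E
t=7: a0@(3,5):E a1@(2,3):E a2@(2,2):E a3@(2,4):E a4@(2,1):E a5@(2,1):E a6@(1,2):E a7@(1,3):E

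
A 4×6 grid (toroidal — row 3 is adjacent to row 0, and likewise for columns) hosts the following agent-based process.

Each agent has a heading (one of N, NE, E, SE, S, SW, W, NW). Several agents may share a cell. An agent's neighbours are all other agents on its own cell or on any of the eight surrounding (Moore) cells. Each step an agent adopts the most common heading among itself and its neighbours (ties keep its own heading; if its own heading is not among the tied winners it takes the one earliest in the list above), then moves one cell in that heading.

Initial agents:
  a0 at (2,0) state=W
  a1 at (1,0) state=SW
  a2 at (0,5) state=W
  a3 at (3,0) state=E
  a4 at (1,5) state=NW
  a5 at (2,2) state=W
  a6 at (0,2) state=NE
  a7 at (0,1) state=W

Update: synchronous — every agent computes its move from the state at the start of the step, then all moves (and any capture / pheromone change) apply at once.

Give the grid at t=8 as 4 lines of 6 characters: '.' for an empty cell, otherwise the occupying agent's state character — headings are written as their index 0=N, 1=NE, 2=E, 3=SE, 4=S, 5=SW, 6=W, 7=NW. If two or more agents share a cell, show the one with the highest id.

...6.6
...66.
6...6.
....6.

t=1: a0@(2,5):W a1@(1,5):W a2@(0,4):W a3@(3,5):W a4@(1,4):W a5@(2,1):W a6@(3,3):NE a7@(0,0):W
t=2: a0@(2,4):W a1@(1,4):W a2@(0,3):W a3@(3,4):W a4@(1,3):W a5@(2,0):W a6@(2,4):NE a7@(0,5):W
t=3: a0@(2,3):W a1@(1,3):W a2@(0,2):W a3@(3,3):W a4@(1,2):W a5@(2,5):W a6@(2,3):W a7@(0,4):W
t=4: a0@(2,2):W a1@(1,2):W a2@(0,1):W a3@(3,2):W a4@(1,1):W a5@(2,4):W a6@(2,2):W a7@(0,3):W
t=5: a0@(2,1):W a1@(1,1):W a2@(0,0):W a3@(3,1):W a4@(1,0):W a5@(2,3):W a6@(2,1):W a7@(0,2):W
t=6: a0@(2,0):W a1@(1,0):W a2@(0,5):W a3@(3,0):W a4@(1,5):W a5@(2,2):W a6@(2,0):W a7@(0,1):W
t=7: a0@(2,5):W a1@(1,5):W a2@(0,4):W a3@(3,5):W a4@(1,4):W a5@(2,1):W a6@(2,5):W a7@(0,0):W
t=8: a0@(2,4):W a1@(1,4):W a2@(0,3):W a3@(3,4):W a4@(1,3):W a5@(2,0):W a6@(2,4):W a7@(0,5):W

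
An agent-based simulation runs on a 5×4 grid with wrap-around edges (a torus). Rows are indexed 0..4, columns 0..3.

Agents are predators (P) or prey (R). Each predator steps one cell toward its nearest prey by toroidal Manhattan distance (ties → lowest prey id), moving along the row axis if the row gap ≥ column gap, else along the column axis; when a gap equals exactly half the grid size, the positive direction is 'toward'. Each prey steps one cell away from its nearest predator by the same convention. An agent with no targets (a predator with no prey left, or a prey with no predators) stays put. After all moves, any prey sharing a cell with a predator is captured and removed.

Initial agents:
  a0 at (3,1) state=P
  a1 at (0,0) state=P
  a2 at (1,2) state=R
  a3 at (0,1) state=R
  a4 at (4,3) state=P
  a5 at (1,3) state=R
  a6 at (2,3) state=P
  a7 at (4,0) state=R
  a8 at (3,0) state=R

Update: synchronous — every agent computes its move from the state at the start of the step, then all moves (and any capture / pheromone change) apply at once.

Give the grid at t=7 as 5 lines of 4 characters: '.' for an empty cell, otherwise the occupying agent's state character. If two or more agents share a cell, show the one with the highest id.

t=1: a0@(3,0):P a1@(0,1):P a2@(0,2):R a3@(0,2):R a4@(4,0):P a5@(0,3):R a6@(1,3):P a8@(3,3):R
t=2: a0@(3,3):P a1@(0,2):P a4@(0,0):P a5@(4,3):R a6@(0,3):P a8@(3,2):R
t=3: a0@(4,3):P a1@(4,2):P a4@(4,0):P a5@(0,3):R a6@(4,3):P a8@(3,1):R
t=4: a0@(0,3):P a1@(0,2):P a4@(0,0):P a5@(1,3):R a6@(0,3):P a8@(2,1):R
t=5: a0@(1,3):P a1@(1,2):P a4@(1,0):P a5@(2,3):R a6@(1,3):P a8@(3,1):R
t=6: a0@(2,3):P a1@(2,2):P a4@(2,0):P a5@(3,3):R a6@(2,3):P a8@(4,1):R
t=7: a0@(3,3):P a1@(3,2):P a4@(3,0):P a5@(4,3):R a6@(3,3):P a8@(0,1):R

.R..
....
....
P.PP
...R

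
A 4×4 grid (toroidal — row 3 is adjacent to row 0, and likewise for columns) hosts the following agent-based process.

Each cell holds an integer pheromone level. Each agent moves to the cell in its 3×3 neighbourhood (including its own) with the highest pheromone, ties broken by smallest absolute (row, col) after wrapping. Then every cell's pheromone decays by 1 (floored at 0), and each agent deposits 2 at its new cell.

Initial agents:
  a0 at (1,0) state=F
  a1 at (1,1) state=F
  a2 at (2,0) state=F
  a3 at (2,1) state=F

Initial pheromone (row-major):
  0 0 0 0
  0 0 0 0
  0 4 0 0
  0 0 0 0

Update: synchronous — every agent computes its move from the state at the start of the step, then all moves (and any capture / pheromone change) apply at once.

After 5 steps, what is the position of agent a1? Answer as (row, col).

(2, 1)

t=1: a0@(2,1) a1@(2,1) a2@(2,1) a3@(2,1) | pheromone: 0 0 0 0 / 0 0 0 0 / 0 11 0 0 / 0 0 0 0
t=2: a0@(2,1) a1@(2,1) a2@(2,1) a3@(2,1) | pheromone: 0 0 0 0 / 0 0 0 0 / 0 18 0 0 / 0 0 0 0
t=3: a0@(2,1) a1@(2,1) a2@(2,1) a3@(2,1) | pheromone: 0 0 0 0 / 0 0 0 0 / 0 25 0 0 / 0 0 0 0
t=4: a0@(2,1) a1@(2,1) a2@(2,1) a3@(2,1) | pheromone: 0 0 0 0 / 0 0 0 0 / 0 32 0 0 / 0 0 0 0
t=5: a0@(2,1) a1@(2,1) a2@(2,1) a3@(2,1) | pheromone: 0 0 0 0 / 0 0 0 0 / 0 39 0 0 / 0 0 0 0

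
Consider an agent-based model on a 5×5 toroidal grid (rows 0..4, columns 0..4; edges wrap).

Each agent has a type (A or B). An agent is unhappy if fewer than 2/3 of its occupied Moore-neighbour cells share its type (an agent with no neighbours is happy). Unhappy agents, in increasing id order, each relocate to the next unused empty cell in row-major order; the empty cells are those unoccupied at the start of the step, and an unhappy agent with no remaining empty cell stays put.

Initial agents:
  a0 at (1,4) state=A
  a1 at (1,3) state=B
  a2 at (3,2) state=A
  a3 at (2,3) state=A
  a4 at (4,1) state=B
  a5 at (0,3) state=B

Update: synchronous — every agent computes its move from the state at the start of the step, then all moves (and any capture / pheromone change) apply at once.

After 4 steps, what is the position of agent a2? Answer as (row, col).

(1, 2)

t=1: a0@(0,0):A a1@(0,1):B a2@(0,2):A a3@(2,3):A a4@(0,4):B a5@(1,0):B
t=2: a0@(0,3):A a1@(1,1):B a2@(1,2):A a3@(2,3):A a4@(1,3):B a5@(1,0):B
t=3: a0@(0,0):A a1@(0,1):B a2@(0,2):A a3@(0,4):A a4@(1,4):B a5@(1,0):B
t=4: a0@(0,3):A a1@(1,1):B a2@(1,2):A a3@(1,3):A a4@(2,0):B a5@(2,1):B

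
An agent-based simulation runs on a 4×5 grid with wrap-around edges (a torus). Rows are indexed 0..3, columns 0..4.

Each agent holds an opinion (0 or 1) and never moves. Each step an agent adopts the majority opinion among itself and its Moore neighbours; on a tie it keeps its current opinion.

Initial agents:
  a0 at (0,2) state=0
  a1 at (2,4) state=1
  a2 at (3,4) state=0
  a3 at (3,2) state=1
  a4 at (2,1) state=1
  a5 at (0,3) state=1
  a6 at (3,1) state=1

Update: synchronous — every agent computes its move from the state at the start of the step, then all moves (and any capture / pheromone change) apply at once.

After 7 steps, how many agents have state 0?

t=1: a0@(0,2):1 a1@(2,4):1 a2@(3,4):1 a3@(3,2):1 a4@(2,1):1 a5@(0,3):1 a6@(3,1):1
t=2: (unchanged — steady state)

0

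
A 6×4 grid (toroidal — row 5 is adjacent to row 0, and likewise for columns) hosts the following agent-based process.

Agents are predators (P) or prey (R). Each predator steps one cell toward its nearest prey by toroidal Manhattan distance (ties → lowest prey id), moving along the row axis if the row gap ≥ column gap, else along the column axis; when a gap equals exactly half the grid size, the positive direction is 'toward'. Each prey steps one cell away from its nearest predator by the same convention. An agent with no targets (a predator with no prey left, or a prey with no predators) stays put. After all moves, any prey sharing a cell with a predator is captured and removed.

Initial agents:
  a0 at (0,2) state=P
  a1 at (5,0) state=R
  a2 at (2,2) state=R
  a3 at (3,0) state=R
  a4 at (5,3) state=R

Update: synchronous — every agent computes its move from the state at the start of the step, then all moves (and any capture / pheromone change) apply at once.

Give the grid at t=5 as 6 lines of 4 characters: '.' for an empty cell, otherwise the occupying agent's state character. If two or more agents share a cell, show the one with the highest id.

t=1: a0@(1,2):P a1@(5,3):R a2@(3,2):R a3@(2,0):R a4@(4,3):R
t=2: a0@(2,2):P a1@(4,3):R a2@(4,2):R a3@(2,3):R a4@(3,3):R
t=3: a0@(2,3):P a1@(5,3):R a2@(5,2):R a3@(2,0):R a4@(4,3):R
t=4: a0@(2,0):P a1@(4,3):R a2@(4,2):R a3@(2,1):R a4@(5,3):R
t=5: a0@(2,1):P a1@(5,3):R a2@(5,2):R a3@(2,2):R a4@(4,3):R

....
....
.PR.
....
...R
..RR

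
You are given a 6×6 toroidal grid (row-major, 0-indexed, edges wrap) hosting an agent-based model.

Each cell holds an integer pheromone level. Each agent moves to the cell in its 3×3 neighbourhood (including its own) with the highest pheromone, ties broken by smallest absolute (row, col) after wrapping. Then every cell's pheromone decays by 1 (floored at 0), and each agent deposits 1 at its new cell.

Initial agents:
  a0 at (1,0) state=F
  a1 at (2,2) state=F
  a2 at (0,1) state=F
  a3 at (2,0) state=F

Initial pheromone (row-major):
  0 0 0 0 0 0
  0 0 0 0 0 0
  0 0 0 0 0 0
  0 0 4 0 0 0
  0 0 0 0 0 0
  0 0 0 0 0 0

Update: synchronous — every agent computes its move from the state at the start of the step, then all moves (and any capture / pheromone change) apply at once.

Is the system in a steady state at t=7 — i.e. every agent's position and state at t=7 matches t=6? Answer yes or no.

t=1: a0@(0,0) a1@(3,2) a2@(0,0) a3@(1,0) | pheromone: 2 0 0 0 0 0 / 1 0 0 0 0 0 / 0 0 0 0 0 0 / 0 0 4 0 0 0 / 0 0 0 0 0 0 / 0 0 0 0 0 0
t=2: a0@(0,0) a1@(3,2) a2@(0,0) a3@(0,0) | pheromone: 4 0 0 0 0 0 / 0 0 0 0 0 0 / 0 0 0 0 0 0 / 0 0 4 0 0 0 / 0 0 0 0 0 0 / 0 0 0 0 0 0
t=3: a0@(0,0) a1@(3,2) a2@(0,0) a3@(0,0) | pheromone: 6 0 0 0 0 0 / 0 0 0 0 0 0 / 0 0 0 0 0 0 / 0 0 4 0 0 0 / 0 0 0 0 0 0 / 0 0 0 0 0 0
t=4: a0@(0,0) a1@(3,2) a2@(0,0) a3@(0,0) | pheromone: 8 0 0 0 0 0 / 0 0 0 0 0 0 / 0 0 0 0 0 0 / 0 0 4 0 0 0 / 0 0 0 0 0 0 / 0 0 0 0 0 0
t=5: a0@(0,0) a1@(3,2) a2@(0,0) a3@(0,0) | pheromone: 10 0 0 0 0 0 / 0 0 0 0 0 0 / 0 0 0 0 0 0 / 0 0 4 0 0 0 / 0 0 0 0 0 0 / 0 0 0 0 0 0
t=6: a0@(0,0) a1@(3,2) a2@(0,0) a3@(0,0) | pheromone: 12 0 0 0 0 0 / 0 0 0 0 0 0 / 0 0 0 0 0 0 / 0 0 4 0 0 0 / 0 0 0 0 0 0 / 0 0 0 0 0 0
t=7: a0@(0,0) a1@(3,2) a2@(0,0) a3@(0,0) | pheromone: 14 0 0 0 0 0 / 0 0 0 0 0 0 / 0 0 0 0 0 0 / 0 0 4 0 0 0 / 0 0 0 0 0 0 / 0 0 0 0 0 0

yes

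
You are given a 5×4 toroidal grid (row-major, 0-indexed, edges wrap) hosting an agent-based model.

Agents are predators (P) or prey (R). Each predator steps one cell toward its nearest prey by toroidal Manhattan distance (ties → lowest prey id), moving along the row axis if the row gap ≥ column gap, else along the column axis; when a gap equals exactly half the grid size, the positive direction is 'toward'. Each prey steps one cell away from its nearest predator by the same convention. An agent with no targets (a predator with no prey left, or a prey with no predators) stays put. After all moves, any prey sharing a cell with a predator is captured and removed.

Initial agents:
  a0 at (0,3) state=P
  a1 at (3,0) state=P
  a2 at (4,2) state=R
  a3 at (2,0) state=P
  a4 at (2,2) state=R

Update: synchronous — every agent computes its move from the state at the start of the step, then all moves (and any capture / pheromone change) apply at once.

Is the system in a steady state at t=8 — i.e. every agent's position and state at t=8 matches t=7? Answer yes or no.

yes

t=1: a0@(4,3):P a1@(3,1):P a2@(3,2):R a3@(2,1):P
t=2: a0@(3,3):P a1@(3,2):P a3@(3,1):P
t=3: (unchanged — steady state)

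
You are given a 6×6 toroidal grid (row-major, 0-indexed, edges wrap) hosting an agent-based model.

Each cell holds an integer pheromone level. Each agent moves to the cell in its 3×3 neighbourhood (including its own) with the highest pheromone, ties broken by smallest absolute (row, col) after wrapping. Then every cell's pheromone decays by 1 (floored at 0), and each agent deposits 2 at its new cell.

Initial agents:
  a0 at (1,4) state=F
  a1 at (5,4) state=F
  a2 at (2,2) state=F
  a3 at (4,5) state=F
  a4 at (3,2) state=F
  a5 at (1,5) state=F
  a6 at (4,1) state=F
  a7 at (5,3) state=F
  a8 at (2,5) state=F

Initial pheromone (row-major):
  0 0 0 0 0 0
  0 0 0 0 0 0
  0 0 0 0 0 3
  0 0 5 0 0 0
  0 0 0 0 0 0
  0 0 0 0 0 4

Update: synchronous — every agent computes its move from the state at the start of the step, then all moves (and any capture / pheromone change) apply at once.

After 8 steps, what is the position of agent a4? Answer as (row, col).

(3, 2)

t=1: a0@(2,5) a1@(5,5) a2@(3,2) a3@(5,5) a4@(3,2) a5@(2,5) a6@(3,2) a7@(0,2) a8@(2,5) | pheromone: 0 0 2 0 0 0 / 0 0 0 0 0 0 / 0 0 0 0 0 8 / 0 0 10 0 0 0 / 0 0 0 0 0 0 / 0 0 0 0 0 7
t=2: a0@(2,5) a1@(5,5) a2@(3,2) a3@(5,5) a4@(3,2) a5@(2,5) a6@(3,2) a7@(0,2) a8@(2,5) | pheromone: 0 0 3 0 0 0 / 0 0 0 0 0 0 / 0 0 0 0 0 13 / 0 0 15 0 0 0 / 0 0 0 0 0 0 / 0 0 0 0 0 10
t=3: a0@(2,5) a1@(5,5) a2@(3,2) a3@(5,5) a4@(3,2) a5@(2,5) a6@(3,2) a7@(0,2) a8@(2,5) | pheromone: 0 0 4 0 0 0 / 0 0 0 0 0 0 / 0 0 0 0 0 18 / 0 0 20 0 0 0 / 0 0 0 0 0 0 / 0 0 0 0 0 13
t=4: a0@(2,5) a1@(5,5) a2@(3,2) a3@(5,5) a4@(3,2) a5@(2,5) a6@(3,2) a7@(0,2) a8@(2,5) | pheromone: 0 0 5 0 0 0 / 0 0 0 0 0 0 / 0 0 0 0 0 23 / 0 0 25 0 0 0 / 0 0 0 0 0 0 / 0 0 0 0 0 16
t=5: a0@(2,5) a1@(5,5) a2@(3,2) a3@(5,5) a4@(3,2) a5@(2,5) a6@(3,2) a7@(0,2) a8@(2,5) | pheromone: 0 0 6 0 0 0 / 0 0 0 0 0 0 / 0 0 0 0 0 28 / 0 0 30 0 0 0 / 0 0 0 0 0 0 / 0 0 0 0 0 19
t=6: a0@(2,5) a1@(5,5) a2@(3,2) a3@(5,5) a4@(3,2) a5@(2,5) a6@(3,2) a7@(0,2) a8@(2,5) | pheromone: 0 0 7 0 0 0 / 0 0 0 0 0 0 / 0 0 0 0 0 33 / 0 0 35 0 0 0 / 0 0 0 0 0 0 / 0 0 0 0 0 22
t=7: a0@(2,5) a1@(5,5) a2@(3,2) a3@(5,5) a4@(3,2) a5@(2,5) a6@(3,2) a7@(0,2) a8@(2,5) | pheromone: 0 0 8 0 0 0 / 0 0 0 0 0 0 / 0 0 0 0 0 38 / 0 0 40 0 0 0 / 0 0 0 0 0 0 / 0 0 0 0 0 25
t=8: a0@(2,5) a1@(5,5) a2@(3,2) a3@(5,5) a4@(3,2) a5@(2,5) a6@(3,2) a7@(0,2) a8@(2,5) | pheromone: 0 0 9 0 0 0 / 0 0 0 0 0 0 / 0 0 0 0 0 43 / 0 0 45 0 0 0 / 0 0 0 0 0 0 / 0 0 0 0 0 28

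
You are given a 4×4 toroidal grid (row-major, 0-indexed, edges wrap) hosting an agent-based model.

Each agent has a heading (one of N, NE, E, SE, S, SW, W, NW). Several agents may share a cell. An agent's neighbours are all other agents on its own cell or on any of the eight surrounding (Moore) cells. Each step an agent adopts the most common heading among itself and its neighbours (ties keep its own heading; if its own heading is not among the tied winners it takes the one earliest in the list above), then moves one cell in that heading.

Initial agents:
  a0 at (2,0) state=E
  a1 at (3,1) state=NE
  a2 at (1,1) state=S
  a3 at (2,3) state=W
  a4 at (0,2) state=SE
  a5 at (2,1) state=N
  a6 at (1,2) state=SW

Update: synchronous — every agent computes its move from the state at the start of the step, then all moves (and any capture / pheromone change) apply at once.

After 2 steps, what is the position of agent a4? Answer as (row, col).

(2, 0)

t=1: a0@(2,1):E a1@(2,2):NE a2@(2,1):S a3@(2,2):W a4@(1,3):SE a5@(1,1):N a6@(2,1):SW
t=2: a0@(2,2):E a1@(1,3):NE a2@(3,1):S a3@(2,1):W a4@(2,0):SE a5@(0,1):N a6@(3,0):SW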